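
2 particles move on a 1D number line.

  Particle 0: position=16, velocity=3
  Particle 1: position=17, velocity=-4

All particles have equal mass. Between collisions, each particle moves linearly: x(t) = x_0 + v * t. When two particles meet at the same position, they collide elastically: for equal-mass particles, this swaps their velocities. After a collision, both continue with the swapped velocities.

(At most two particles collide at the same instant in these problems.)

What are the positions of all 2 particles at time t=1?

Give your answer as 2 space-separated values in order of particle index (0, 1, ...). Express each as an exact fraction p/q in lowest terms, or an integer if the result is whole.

Collision at t=1/7: particles 0 and 1 swap velocities; positions: p0=115/7 p1=115/7; velocities now: v0=-4 v1=3
Advance to t=1 (no further collisions before then); velocities: v0=-4 v1=3; positions = 13 19

Answer: 13 19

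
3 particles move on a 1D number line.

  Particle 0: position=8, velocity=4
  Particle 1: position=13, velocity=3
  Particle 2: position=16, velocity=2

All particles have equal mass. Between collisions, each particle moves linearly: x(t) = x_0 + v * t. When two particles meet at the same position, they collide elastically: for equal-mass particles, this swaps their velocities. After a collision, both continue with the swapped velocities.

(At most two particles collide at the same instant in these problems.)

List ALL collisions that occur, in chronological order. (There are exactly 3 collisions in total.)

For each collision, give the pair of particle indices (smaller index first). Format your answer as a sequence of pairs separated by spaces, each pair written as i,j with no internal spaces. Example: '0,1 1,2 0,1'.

Collision at t=3: particles 1 and 2 swap velocities; positions: p0=20 p1=22 p2=22; velocities now: v0=4 v1=2 v2=3
Collision at t=4: particles 0 and 1 swap velocities; positions: p0=24 p1=24 p2=25; velocities now: v0=2 v1=4 v2=3
Collision at t=5: particles 1 and 2 swap velocities; positions: p0=26 p1=28 p2=28; velocities now: v0=2 v1=3 v2=4

Answer: 1,2 0,1 1,2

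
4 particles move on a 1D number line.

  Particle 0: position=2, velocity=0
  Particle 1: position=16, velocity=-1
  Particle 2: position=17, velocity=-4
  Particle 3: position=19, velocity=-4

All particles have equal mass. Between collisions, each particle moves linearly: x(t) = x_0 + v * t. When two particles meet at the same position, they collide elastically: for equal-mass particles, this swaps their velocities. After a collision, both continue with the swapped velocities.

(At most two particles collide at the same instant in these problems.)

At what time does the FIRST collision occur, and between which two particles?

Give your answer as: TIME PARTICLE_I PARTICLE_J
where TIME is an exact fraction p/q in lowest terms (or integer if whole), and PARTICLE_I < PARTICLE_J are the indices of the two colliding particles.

Answer: 1/3 1 2

Derivation:
Pair (0,1): pos 2,16 vel 0,-1 -> gap=14, closing at 1/unit, collide at t=14
Pair (1,2): pos 16,17 vel -1,-4 -> gap=1, closing at 3/unit, collide at t=1/3
Pair (2,3): pos 17,19 vel -4,-4 -> not approaching (rel speed 0 <= 0)
Earliest collision: t=1/3 between 1 and 2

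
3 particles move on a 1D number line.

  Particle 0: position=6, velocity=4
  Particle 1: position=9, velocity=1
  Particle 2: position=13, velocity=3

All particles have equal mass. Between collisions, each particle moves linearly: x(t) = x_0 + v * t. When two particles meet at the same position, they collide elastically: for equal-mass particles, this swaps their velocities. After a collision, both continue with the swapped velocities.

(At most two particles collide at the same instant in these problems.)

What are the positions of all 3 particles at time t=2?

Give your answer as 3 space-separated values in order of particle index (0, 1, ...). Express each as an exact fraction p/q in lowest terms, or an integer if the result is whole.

Answer: 11 14 19

Derivation:
Collision at t=1: particles 0 and 1 swap velocities; positions: p0=10 p1=10 p2=16; velocities now: v0=1 v1=4 v2=3
Advance to t=2 (no further collisions before then); velocities: v0=1 v1=4 v2=3; positions = 11 14 19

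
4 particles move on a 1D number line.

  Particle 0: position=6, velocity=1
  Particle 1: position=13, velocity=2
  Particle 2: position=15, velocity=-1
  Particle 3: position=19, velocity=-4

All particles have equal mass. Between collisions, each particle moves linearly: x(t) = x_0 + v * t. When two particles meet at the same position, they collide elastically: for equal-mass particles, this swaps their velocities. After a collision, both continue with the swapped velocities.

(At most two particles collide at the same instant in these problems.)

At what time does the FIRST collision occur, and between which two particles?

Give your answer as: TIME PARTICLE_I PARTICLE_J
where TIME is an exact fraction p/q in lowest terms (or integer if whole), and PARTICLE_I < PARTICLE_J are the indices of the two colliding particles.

Pair (0,1): pos 6,13 vel 1,2 -> not approaching (rel speed -1 <= 0)
Pair (1,2): pos 13,15 vel 2,-1 -> gap=2, closing at 3/unit, collide at t=2/3
Pair (2,3): pos 15,19 vel -1,-4 -> gap=4, closing at 3/unit, collide at t=4/3
Earliest collision: t=2/3 between 1 and 2

Answer: 2/3 1 2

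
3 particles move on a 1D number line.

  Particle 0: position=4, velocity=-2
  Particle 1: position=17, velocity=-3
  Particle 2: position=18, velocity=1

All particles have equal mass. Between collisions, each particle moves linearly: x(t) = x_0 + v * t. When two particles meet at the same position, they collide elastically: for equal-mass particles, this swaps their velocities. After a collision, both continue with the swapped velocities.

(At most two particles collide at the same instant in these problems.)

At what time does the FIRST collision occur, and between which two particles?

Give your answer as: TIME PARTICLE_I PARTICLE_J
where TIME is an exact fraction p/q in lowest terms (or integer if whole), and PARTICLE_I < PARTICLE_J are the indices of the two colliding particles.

Pair (0,1): pos 4,17 vel -2,-3 -> gap=13, closing at 1/unit, collide at t=13
Pair (1,2): pos 17,18 vel -3,1 -> not approaching (rel speed -4 <= 0)
Earliest collision: t=13 between 0 and 1

Answer: 13 0 1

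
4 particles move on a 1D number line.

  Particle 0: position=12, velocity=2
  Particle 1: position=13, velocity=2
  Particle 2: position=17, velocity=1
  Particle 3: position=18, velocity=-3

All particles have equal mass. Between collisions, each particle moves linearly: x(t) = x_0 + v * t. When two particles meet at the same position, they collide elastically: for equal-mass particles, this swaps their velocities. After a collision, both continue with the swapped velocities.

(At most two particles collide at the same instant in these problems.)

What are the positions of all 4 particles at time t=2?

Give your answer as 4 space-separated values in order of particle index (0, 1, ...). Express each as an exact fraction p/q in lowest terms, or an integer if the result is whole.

Answer: 12 16 17 19

Derivation:
Collision at t=1/4: particles 2 and 3 swap velocities; positions: p0=25/2 p1=27/2 p2=69/4 p3=69/4; velocities now: v0=2 v1=2 v2=-3 v3=1
Collision at t=1: particles 1 and 2 swap velocities; positions: p0=14 p1=15 p2=15 p3=18; velocities now: v0=2 v1=-3 v2=2 v3=1
Collision at t=6/5: particles 0 and 1 swap velocities; positions: p0=72/5 p1=72/5 p2=77/5 p3=91/5; velocities now: v0=-3 v1=2 v2=2 v3=1
Advance to t=2 (no further collisions before then); velocities: v0=-3 v1=2 v2=2 v3=1; positions = 12 16 17 19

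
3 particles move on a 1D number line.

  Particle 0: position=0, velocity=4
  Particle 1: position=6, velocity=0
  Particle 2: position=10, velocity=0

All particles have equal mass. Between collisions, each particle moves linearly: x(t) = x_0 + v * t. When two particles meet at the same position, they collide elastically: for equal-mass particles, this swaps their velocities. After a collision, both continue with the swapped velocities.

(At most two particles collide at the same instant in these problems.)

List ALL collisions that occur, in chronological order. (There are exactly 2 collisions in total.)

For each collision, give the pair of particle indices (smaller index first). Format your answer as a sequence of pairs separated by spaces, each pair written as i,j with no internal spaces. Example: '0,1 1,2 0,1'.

Answer: 0,1 1,2

Derivation:
Collision at t=3/2: particles 0 and 1 swap velocities; positions: p0=6 p1=6 p2=10; velocities now: v0=0 v1=4 v2=0
Collision at t=5/2: particles 1 and 2 swap velocities; positions: p0=6 p1=10 p2=10; velocities now: v0=0 v1=0 v2=4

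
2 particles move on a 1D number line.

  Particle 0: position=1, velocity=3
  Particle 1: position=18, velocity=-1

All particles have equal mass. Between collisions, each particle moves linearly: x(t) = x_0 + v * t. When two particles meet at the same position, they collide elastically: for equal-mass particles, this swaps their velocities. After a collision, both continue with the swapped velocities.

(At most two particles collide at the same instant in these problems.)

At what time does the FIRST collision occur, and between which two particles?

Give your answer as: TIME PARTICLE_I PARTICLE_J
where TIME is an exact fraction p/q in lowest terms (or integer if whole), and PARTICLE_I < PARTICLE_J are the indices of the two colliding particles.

Answer: 17/4 0 1

Derivation:
Pair (0,1): pos 1,18 vel 3,-1 -> gap=17, closing at 4/unit, collide at t=17/4
Earliest collision: t=17/4 between 0 and 1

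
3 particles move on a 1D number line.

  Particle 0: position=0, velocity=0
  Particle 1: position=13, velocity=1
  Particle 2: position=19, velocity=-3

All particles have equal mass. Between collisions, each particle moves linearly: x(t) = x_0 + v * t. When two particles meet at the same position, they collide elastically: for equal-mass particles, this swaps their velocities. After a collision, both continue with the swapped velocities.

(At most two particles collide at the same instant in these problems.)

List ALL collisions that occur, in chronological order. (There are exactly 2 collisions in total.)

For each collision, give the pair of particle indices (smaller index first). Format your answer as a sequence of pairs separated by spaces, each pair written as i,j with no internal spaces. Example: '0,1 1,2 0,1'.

Answer: 1,2 0,1

Derivation:
Collision at t=3/2: particles 1 and 2 swap velocities; positions: p0=0 p1=29/2 p2=29/2; velocities now: v0=0 v1=-3 v2=1
Collision at t=19/3: particles 0 and 1 swap velocities; positions: p0=0 p1=0 p2=58/3; velocities now: v0=-3 v1=0 v2=1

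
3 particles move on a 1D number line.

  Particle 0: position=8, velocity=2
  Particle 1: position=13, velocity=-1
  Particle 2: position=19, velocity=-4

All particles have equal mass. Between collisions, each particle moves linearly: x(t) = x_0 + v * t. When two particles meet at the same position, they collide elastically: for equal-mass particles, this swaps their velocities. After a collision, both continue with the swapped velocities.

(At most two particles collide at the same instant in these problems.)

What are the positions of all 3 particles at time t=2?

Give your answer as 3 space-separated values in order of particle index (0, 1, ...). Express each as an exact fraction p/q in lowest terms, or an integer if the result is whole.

Answer: 11 11 12

Derivation:
Collision at t=5/3: particles 0 and 1 swap velocities; positions: p0=34/3 p1=34/3 p2=37/3; velocities now: v0=-1 v1=2 v2=-4
Collision at t=11/6: particles 1 and 2 swap velocities; positions: p0=67/6 p1=35/3 p2=35/3; velocities now: v0=-1 v1=-4 v2=2
Collision at t=2: particles 0 and 1 swap velocities; positions: p0=11 p1=11 p2=12; velocities now: v0=-4 v1=-1 v2=2
Advance to t=2 (no further collisions before then); velocities: v0=-4 v1=-1 v2=2; positions = 11 11 12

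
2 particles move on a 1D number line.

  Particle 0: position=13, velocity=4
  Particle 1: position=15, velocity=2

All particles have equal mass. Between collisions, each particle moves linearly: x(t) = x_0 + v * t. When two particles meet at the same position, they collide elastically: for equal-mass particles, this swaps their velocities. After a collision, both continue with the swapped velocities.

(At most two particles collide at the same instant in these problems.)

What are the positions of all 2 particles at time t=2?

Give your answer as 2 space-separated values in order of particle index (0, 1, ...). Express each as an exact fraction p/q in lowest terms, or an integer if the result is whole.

Answer: 19 21

Derivation:
Collision at t=1: particles 0 and 1 swap velocities; positions: p0=17 p1=17; velocities now: v0=2 v1=4
Advance to t=2 (no further collisions before then); velocities: v0=2 v1=4; positions = 19 21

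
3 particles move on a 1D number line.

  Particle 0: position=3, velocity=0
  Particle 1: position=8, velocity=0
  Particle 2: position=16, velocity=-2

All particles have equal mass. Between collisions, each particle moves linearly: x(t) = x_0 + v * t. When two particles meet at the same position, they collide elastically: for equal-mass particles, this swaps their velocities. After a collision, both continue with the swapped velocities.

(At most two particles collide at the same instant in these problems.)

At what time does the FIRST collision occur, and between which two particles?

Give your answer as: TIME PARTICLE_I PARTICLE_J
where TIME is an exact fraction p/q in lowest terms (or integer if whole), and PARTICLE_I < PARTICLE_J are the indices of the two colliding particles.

Answer: 4 1 2

Derivation:
Pair (0,1): pos 3,8 vel 0,0 -> not approaching (rel speed 0 <= 0)
Pair (1,2): pos 8,16 vel 0,-2 -> gap=8, closing at 2/unit, collide at t=4
Earliest collision: t=4 between 1 and 2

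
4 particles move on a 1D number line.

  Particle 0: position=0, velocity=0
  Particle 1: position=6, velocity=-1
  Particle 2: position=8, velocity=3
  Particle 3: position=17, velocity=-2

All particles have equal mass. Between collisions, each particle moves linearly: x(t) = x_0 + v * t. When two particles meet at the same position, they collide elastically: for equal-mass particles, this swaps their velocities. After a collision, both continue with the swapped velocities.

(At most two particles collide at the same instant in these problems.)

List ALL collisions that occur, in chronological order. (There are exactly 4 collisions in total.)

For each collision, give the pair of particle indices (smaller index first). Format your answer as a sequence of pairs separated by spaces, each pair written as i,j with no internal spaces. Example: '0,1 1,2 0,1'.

Answer: 2,3 0,1 1,2 0,1

Derivation:
Collision at t=9/5: particles 2 and 3 swap velocities; positions: p0=0 p1=21/5 p2=67/5 p3=67/5; velocities now: v0=0 v1=-1 v2=-2 v3=3
Collision at t=6: particles 0 and 1 swap velocities; positions: p0=0 p1=0 p2=5 p3=26; velocities now: v0=-1 v1=0 v2=-2 v3=3
Collision at t=17/2: particles 1 and 2 swap velocities; positions: p0=-5/2 p1=0 p2=0 p3=67/2; velocities now: v0=-1 v1=-2 v2=0 v3=3
Collision at t=11: particles 0 and 1 swap velocities; positions: p0=-5 p1=-5 p2=0 p3=41; velocities now: v0=-2 v1=-1 v2=0 v3=3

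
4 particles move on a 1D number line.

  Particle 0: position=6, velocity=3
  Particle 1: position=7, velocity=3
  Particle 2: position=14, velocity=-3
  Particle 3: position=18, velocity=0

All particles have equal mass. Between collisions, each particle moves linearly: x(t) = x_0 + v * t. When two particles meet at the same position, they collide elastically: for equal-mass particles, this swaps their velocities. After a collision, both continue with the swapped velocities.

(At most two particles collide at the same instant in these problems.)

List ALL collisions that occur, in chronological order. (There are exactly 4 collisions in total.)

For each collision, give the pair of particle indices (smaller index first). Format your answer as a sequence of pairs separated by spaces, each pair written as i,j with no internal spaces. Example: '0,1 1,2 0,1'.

Answer: 1,2 0,1 2,3 1,2

Derivation:
Collision at t=7/6: particles 1 and 2 swap velocities; positions: p0=19/2 p1=21/2 p2=21/2 p3=18; velocities now: v0=3 v1=-3 v2=3 v3=0
Collision at t=4/3: particles 0 and 1 swap velocities; positions: p0=10 p1=10 p2=11 p3=18; velocities now: v0=-3 v1=3 v2=3 v3=0
Collision at t=11/3: particles 2 and 3 swap velocities; positions: p0=3 p1=17 p2=18 p3=18; velocities now: v0=-3 v1=3 v2=0 v3=3
Collision at t=4: particles 1 and 2 swap velocities; positions: p0=2 p1=18 p2=18 p3=19; velocities now: v0=-3 v1=0 v2=3 v3=3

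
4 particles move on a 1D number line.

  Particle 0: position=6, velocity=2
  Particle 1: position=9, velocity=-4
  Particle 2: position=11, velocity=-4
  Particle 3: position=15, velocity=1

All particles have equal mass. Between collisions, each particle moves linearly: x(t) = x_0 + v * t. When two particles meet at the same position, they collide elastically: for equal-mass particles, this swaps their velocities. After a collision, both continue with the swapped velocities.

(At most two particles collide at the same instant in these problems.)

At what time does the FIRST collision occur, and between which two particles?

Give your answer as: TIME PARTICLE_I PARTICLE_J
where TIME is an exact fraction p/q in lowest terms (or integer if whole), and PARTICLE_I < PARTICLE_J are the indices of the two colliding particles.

Answer: 1/2 0 1

Derivation:
Pair (0,1): pos 6,9 vel 2,-4 -> gap=3, closing at 6/unit, collide at t=1/2
Pair (1,2): pos 9,11 vel -4,-4 -> not approaching (rel speed 0 <= 0)
Pair (2,3): pos 11,15 vel -4,1 -> not approaching (rel speed -5 <= 0)
Earliest collision: t=1/2 between 0 and 1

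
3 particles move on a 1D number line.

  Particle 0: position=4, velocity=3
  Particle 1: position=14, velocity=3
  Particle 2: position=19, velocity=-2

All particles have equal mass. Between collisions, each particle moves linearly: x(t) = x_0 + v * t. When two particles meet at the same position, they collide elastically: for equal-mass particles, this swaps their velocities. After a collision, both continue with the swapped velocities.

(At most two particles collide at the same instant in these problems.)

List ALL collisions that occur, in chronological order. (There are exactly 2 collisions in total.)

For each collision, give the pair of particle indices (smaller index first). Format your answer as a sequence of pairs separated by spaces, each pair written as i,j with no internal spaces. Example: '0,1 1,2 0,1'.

Collision at t=1: particles 1 and 2 swap velocities; positions: p0=7 p1=17 p2=17; velocities now: v0=3 v1=-2 v2=3
Collision at t=3: particles 0 and 1 swap velocities; positions: p0=13 p1=13 p2=23; velocities now: v0=-2 v1=3 v2=3

Answer: 1,2 0,1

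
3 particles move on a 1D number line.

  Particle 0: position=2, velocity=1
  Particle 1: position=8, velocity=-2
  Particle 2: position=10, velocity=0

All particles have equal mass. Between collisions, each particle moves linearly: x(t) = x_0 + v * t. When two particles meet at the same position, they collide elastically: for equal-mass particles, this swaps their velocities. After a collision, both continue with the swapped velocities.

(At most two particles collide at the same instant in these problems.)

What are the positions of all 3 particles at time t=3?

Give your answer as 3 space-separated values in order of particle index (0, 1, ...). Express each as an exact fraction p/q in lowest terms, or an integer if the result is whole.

Answer: 2 5 10

Derivation:
Collision at t=2: particles 0 and 1 swap velocities; positions: p0=4 p1=4 p2=10; velocities now: v0=-2 v1=1 v2=0
Advance to t=3 (no further collisions before then); velocities: v0=-2 v1=1 v2=0; positions = 2 5 10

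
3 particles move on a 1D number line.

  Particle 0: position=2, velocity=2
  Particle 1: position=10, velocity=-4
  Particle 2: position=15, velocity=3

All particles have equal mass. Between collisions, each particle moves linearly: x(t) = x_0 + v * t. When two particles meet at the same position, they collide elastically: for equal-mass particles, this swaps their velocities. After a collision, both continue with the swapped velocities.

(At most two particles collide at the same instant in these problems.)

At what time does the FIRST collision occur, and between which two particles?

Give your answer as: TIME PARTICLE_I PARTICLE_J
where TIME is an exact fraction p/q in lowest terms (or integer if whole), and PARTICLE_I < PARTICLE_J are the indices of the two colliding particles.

Answer: 4/3 0 1

Derivation:
Pair (0,1): pos 2,10 vel 2,-4 -> gap=8, closing at 6/unit, collide at t=4/3
Pair (1,2): pos 10,15 vel -4,3 -> not approaching (rel speed -7 <= 0)
Earliest collision: t=4/3 between 0 and 1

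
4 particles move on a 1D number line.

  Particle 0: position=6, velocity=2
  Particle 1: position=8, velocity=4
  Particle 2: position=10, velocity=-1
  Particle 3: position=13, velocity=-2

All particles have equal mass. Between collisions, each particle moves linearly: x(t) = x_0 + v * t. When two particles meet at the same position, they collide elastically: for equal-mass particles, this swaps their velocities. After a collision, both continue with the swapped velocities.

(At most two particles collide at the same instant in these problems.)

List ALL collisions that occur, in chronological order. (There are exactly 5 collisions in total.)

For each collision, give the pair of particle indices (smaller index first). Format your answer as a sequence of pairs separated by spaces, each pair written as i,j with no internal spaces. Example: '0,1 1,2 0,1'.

Answer: 1,2 2,3 0,1 1,2 0,1

Derivation:
Collision at t=2/5: particles 1 and 2 swap velocities; positions: p0=34/5 p1=48/5 p2=48/5 p3=61/5; velocities now: v0=2 v1=-1 v2=4 v3=-2
Collision at t=5/6: particles 2 and 3 swap velocities; positions: p0=23/3 p1=55/6 p2=34/3 p3=34/3; velocities now: v0=2 v1=-1 v2=-2 v3=4
Collision at t=4/3: particles 0 and 1 swap velocities; positions: p0=26/3 p1=26/3 p2=31/3 p3=40/3; velocities now: v0=-1 v1=2 v2=-2 v3=4
Collision at t=7/4: particles 1 and 2 swap velocities; positions: p0=33/4 p1=19/2 p2=19/2 p3=15; velocities now: v0=-1 v1=-2 v2=2 v3=4
Collision at t=3: particles 0 and 1 swap velocities; positions: p0=7 p1=7 p2=12 p3=20; velocities now: v0=-2 v1=-1 v2=2 v3=4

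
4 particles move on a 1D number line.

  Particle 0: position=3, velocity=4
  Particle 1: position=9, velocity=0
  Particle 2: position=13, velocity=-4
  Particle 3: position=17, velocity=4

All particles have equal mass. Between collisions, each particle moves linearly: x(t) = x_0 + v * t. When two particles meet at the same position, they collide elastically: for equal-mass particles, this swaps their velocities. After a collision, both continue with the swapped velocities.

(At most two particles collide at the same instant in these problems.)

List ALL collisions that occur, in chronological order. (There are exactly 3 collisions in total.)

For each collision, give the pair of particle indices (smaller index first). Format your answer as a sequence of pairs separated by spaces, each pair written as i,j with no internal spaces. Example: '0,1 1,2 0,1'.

Answer: 1,2 0,1 1,2

Derivation:
Collision at t=1: particles 1 and 2 swap velocities; positions: p0=7 p1=9 p2=9 p3=21; velocities now: v0=4 v1=-4 v2=0 v3=4
Collision at t=5/4: particles 0 and 1 swap velocities; positions: p0=8 p1=8 p2=9 p3=22; velocities now: v0=-4 v1=4 v2=0 v3=4
Collision at t=3/2: particles 1 and 2 swap velocities; positions: p0=7 p1=9 p2=9 p3=23; velocities now: v0=-4 v1=0 v2=4 v3=4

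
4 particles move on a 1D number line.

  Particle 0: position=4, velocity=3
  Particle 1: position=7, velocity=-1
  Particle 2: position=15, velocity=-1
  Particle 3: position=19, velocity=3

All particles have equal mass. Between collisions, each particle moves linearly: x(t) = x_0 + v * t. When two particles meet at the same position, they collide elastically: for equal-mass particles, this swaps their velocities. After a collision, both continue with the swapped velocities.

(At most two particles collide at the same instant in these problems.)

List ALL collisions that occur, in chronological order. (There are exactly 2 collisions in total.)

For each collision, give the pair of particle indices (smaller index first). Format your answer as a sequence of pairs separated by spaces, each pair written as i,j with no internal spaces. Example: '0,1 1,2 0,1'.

Collision at t=3/4: particles 0 and 1 swap velocities; positions: p0=25/4 p1=25/4 p2=57/4 p3=85/4; velocities now: v0=-1 v1=3 v2=-1 v3=3
Collision at t=11/4: particles 1 and 2 swap velocities; positions: p0=17/4 p1=49/4 p2=49/4 p3=109/4; velocities now: v0=-1 v1=-1 v2=3 v3=3

Answer: 0,1 1,2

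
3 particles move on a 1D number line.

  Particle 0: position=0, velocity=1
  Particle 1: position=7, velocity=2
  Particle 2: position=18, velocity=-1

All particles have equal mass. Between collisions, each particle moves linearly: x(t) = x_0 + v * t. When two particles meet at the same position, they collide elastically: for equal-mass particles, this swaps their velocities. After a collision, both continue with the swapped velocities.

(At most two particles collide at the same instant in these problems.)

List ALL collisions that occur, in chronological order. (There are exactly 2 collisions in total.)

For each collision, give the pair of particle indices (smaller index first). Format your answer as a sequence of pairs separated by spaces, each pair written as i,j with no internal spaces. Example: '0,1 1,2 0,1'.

Collision at t=11/3: particles 1 and 2 swap velocities; positions: p0=11/3 p1=43/3 p2=43/3; velocities now: v0=1 v1=-1 v2=2
Collision at t=9: particles 0 and 1 swap velocities; positions: p0=9 p1=9 p2=25; velocities now: v0=-1 v1=1 v2=2

Answer: 1,2 0,1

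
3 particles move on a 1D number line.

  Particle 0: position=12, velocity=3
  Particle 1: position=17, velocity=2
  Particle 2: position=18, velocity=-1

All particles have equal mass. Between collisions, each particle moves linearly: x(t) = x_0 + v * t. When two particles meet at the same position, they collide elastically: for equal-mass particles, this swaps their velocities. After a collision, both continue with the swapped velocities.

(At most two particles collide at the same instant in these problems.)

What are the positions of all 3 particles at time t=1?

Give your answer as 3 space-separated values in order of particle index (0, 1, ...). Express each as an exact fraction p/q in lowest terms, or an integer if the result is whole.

Answer: 15 17 19

Derivation:
Collision at t=1/3: particles 1 and 2 swap velocities; positions: p0=13 p1=53/3 p2=53/3; velocities now: v0=3 v1=-1 v2=2
Advance to t=1 (no further collisions before then); velocities: v0=3 v1=-1 v2=2; positions = 15 17 19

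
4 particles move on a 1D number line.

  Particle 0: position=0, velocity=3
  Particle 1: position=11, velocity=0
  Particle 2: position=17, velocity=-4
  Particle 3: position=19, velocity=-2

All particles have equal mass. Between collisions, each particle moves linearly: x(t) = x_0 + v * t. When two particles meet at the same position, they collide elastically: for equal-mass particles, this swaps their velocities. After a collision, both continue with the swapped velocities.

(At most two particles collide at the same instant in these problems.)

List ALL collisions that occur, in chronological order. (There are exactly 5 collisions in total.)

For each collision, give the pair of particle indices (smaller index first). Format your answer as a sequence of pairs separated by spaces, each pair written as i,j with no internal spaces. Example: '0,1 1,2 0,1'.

Collision at t=3/2: particles 1 and 2 swap velocities; positions: p0=9/2 p1=11 p2=11 p3=16; velocities now: v0=3 v1=-4 v2=0 v3=-2
Collision at t=17/7: particles 0 and 1 swap velocities; positions: p0=51/7 p1=51/7 p2=11 p3=99/7; velocities now: v0=-4 v1=3 v2=0 v3=-2
Collision at t=11/3: particles 1 and 2 swap velocities; positions: p0=7/3 p1=11 p2=11 p3=35/3; velocities now: v0=-4 v1=0 v2=3 v3=-2
Collision at t=19/5: particles 2 and 3 swap velocities; positions: p0=9/5 p1=11 p2=57/5 p3=57/5; velocities now: v0=-4 v1=0 v2=-2 v3=3
Collision at t=4: particles 1 and 2 swap velocities; positions: p0=1 p1=11 p2=11 p3=12; velocities now: v0=-4 v1=-2 v2=0 v3=3

Answer: 1,2 0,1 1,2 2,3 1,2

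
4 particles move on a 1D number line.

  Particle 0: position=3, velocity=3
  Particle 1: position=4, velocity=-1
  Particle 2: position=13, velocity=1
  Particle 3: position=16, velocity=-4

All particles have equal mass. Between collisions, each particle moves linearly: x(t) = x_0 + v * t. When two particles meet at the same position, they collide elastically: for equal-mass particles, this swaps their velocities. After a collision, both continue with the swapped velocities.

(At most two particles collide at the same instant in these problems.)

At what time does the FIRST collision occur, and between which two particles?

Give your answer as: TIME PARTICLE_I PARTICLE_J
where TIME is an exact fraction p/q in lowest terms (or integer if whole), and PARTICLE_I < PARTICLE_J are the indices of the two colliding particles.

Pair (0,1): pos 3,4 vel 3,-1 -> gap=1, closing at 4/unit, collide at t=1/4
Pair (1,2): pos 4,13 vel -1,1 -> not approaching (rel speed -2 <= 0)
Pair (2,3): pos 13,16 vel 1,-4 -> gap=3, closing at 5/unit, collide at t=3/5
Earliest collision: t=1/4 between 0 and 1

Answer: 1/4 0 1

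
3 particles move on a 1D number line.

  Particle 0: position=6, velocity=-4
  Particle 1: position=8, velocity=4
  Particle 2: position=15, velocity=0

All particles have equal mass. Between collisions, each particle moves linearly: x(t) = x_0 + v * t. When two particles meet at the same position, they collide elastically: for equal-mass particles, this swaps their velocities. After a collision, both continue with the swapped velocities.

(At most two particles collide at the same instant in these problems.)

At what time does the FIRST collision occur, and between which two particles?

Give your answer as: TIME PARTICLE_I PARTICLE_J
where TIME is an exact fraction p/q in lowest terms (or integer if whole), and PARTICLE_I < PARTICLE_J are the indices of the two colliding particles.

Pair (0,1): pos 6,8 vel -4,4 -> not approaching (rel speed -8 <= 0)
Pair (1,2): pos 8,15 vel 4,0 -> gap=7, closing at 4/unit, collide at t=7/4
Earliest collision: t=7/4 between 1 and 2

Answer: 7/4 1 2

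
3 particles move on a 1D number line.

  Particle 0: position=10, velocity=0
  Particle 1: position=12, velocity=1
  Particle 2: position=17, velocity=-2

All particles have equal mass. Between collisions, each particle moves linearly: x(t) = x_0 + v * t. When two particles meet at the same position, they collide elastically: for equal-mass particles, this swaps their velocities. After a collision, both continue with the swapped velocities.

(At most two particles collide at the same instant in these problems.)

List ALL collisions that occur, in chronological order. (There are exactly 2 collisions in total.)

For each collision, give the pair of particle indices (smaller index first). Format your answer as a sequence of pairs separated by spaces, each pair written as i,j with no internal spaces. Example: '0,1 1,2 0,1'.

Collision at t=5/3: particles 1 and 2 swap velocities; positions: p0=10 p1=41/3 p2=41/3; velocities now: v0=0 v1=-2 v2=1
Collision at t=7/2: particles 0 and 1 swap velocities; positions: p0=10 p1=10 p2=31/2; velocities now: v0=-2 v1=0 v2=1

Answer: 1,2 0,1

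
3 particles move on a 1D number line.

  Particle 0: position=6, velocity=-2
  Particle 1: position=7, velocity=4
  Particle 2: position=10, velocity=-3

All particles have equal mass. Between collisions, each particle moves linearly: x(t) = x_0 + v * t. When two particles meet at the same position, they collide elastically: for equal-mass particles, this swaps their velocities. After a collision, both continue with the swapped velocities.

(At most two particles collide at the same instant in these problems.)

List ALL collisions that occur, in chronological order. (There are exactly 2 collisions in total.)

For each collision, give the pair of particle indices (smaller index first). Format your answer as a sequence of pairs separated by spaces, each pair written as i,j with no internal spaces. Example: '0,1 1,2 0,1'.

Collision at t=3/7: particles 1 and 2 swap velocities; positions: p0=36/7 p1=61/7 p2=61/7; velocities now: v0=-2 v1=-3 v2=4
Collision at t=4: particles 0 and 1 swap velocities; positions: p0=-2 p1=-2 p2=23; velocities now: v0=-3 v1=-2 v2=4

Answer: 1,2 0,1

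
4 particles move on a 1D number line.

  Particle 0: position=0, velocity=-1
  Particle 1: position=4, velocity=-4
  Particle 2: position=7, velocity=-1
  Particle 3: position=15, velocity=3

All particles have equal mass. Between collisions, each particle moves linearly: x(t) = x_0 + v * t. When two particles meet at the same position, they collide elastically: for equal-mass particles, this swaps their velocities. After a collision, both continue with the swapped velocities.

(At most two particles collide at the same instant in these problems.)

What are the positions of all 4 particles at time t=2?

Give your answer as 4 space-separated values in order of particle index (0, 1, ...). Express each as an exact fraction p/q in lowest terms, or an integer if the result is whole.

Collision at t=4/3: particles 0 and 1 swap velocities; positions: p0=-4/3 p1=-4/3 p2=17/3 p3=19; velocities now: v0=-4 v1=-1 v2=-1 v3=3
Advance to t=2 (no further collisions before then); velocities: v0=-4 v1=-1 v2=-1 v3=3; positions = -4 -2 5 21

Answer: -4 -2 5 21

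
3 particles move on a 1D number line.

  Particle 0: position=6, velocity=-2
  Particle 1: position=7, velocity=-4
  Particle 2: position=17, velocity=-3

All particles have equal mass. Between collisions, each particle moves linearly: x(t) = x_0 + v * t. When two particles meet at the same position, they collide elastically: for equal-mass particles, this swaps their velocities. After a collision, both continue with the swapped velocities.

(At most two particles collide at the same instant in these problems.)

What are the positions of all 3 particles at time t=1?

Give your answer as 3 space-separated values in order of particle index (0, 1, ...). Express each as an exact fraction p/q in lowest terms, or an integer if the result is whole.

Collision at t=1/2: particles 0 and 1 swap velocities; positions: p0=5 p1=5 p2=31/2; velocities now: v0=-4 v1=-2 v2=-3
Advance to t=1 (no further collisions before then); velocities: v0=-4 v1=-2 v2=-3; positions = 3 4 14

Answer: 3 4 14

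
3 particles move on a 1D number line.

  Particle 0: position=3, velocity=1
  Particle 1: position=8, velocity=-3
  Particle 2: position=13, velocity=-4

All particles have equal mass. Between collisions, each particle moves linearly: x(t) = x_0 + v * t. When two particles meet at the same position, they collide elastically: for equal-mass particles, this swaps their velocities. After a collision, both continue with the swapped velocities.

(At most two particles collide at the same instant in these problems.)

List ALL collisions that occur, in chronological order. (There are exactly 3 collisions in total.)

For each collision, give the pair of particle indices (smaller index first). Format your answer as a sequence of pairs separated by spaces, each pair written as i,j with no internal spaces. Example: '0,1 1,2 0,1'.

Answer: 0,1 1,2 0,1

Derivation:
Collision at t=5/4: particles 0 and 1 swap velocities; positions: p0=17/4 p1=17/4 p2=8; velocities now: v0=-3 v1=1 v2=-4
Collision at t=2: particles 1 and 2 swap velocities; positions: p0=2 p1=5 p2=5; velocities now: v0=-3 v1=-4 v2=1
Collision at t=5: particles 0 and 1 swap velocities; positions: p0=-7 p1=-7 p2=8; velocities now: v0=-4 v1=-3 v2=1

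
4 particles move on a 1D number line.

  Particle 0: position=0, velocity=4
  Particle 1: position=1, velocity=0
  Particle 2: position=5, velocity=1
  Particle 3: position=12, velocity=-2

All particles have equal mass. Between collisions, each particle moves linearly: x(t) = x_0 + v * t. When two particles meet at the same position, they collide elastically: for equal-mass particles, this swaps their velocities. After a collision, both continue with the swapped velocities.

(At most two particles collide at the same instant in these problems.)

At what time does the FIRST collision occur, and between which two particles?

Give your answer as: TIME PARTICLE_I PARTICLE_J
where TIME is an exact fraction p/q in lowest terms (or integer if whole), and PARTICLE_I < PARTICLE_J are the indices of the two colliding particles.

Pair (0,1): pos 0,1 vel 4,0 -> gap=1, closing at 4/unit, collide at t=1/4
Pair (1,2): pos 1,5 vel 0,1 -> not approaching (rel speed -1 <= 0)
Pair (2,3): pos 5,12 vel 1,-2 -> gap=7, closing at 3/unit, collide at t=7/3
Earliest collision: t=1/4 between 0 and 1

Answer: 1/4 0 1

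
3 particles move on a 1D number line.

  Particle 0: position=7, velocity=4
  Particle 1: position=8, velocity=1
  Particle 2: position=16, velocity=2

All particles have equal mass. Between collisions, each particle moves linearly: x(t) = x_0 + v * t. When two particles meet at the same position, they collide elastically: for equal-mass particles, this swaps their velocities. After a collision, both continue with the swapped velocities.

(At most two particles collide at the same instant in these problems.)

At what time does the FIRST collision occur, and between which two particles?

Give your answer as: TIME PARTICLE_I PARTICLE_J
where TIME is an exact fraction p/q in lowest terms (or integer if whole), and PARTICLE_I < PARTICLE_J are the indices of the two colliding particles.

Pair (0,1): pos 7,8 vel 4,1 -> gap=1, closing at 3/unit, collide at t=1/3
Pair (1,2): pos 8,16 vel 1,2 -> not approaching (rel speed -1 <= 0)
Earliest collision: t=1/3 between 0 and 1

Answer: 1/3 0 1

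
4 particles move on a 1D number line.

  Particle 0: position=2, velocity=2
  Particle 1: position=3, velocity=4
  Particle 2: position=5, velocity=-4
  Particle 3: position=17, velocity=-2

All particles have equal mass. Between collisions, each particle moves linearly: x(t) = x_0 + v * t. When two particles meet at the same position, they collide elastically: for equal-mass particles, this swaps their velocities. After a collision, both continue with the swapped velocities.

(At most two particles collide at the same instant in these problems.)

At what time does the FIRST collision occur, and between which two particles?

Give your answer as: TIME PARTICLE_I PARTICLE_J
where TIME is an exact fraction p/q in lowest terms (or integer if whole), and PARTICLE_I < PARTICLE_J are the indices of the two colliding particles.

Answer: 1/4 1 2

Derivation:
Pair (0,1): pos 2,3 vel 2,4 -> not approaching (rel speed -2 <= 0)
Pair (1,2): pos 3,5 vel 4,-4 -> gap=2, closing at 8/unit, collide at t=1/4
Pair (2,3): pos 5,17 vel -4,-2 -> not approaching (rel speed -2 <= 0)
Earliest collision: t=1/4 between 1 and 2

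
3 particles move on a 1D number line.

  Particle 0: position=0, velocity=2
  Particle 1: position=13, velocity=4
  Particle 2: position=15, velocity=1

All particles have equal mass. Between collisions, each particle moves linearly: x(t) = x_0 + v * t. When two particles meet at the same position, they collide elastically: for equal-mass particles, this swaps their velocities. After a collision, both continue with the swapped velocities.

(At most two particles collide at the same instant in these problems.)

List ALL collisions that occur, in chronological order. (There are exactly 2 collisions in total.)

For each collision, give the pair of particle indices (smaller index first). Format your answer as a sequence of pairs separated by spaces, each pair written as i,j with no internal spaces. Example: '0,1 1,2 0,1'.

Collision at t=2/3: particles 1 and 2 swap velocities; positions: p0=4/3 p1=47/3 p2=47/3; velocities now: v0=2 v1=1 v2=4
Collision at t=15: particles 0 and 1 swap velocities; positions: p0=30 p1=30 p2=73; velocities now: v0=1 v1=2 v2=4

Answer: 1,2 0,1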